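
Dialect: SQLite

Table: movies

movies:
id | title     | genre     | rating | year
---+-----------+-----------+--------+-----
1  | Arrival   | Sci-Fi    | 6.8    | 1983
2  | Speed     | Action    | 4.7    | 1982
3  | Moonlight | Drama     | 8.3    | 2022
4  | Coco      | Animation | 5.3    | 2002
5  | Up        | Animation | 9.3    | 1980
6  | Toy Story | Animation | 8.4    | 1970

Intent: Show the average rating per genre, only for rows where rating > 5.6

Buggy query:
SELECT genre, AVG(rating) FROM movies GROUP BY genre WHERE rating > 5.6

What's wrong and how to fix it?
Bug: Row-level WHERE must come before GROUP BY in the clause order

Fix: Move the WHERE clause before GROUP BY

Corrected query:
SELECT genre, AVG(rating) FROM movies WHERE rating > 5.6 GROUP BY genre

Result:
genre     | AVG(rating)
----------+------------
Animation | 8.85       
Drama     | 8.3        
Sci-Fi    | 6.8        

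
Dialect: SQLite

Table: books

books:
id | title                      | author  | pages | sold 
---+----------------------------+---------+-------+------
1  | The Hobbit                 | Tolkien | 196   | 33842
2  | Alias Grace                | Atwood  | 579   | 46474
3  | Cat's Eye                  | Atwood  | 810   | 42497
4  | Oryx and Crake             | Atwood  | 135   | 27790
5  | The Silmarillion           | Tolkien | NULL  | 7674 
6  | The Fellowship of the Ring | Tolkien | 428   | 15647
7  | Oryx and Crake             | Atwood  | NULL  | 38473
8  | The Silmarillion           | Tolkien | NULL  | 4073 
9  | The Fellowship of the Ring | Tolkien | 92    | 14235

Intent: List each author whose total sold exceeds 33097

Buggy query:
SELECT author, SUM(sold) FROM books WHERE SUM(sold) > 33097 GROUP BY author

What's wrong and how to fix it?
Bug: WHERE runs before GROUP BY, so aggregates aren't available there

Fix: Use HAVING (which filters groups after aggregation) instead of WHERE

Corrected query:
SELECT author, SUM(sold) FROM books GROUP BY author HAVING SUM(sold) > 33097

Result:
author  | SUM(sold)
--------+----------
Atwood  | 155234   
Tolkien | 75471    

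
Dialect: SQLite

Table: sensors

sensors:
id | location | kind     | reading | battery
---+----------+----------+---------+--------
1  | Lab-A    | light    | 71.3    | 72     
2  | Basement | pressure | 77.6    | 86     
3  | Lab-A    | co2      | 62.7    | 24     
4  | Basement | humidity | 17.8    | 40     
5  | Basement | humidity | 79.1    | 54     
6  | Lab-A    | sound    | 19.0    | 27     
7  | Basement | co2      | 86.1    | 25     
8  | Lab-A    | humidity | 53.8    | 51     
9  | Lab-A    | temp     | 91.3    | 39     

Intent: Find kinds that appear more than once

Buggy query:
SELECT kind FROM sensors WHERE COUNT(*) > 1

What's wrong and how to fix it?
Bug: COUNT(*) is an aggregate and cannot be used in WHERE

Fix: Group first, then use HAVING for the count condition

Corrected query:
SELECT kind FROM sensors GROUP BY kind HAVING COUNT(*) > 1

Result:
kind    
--------
co2     
humidity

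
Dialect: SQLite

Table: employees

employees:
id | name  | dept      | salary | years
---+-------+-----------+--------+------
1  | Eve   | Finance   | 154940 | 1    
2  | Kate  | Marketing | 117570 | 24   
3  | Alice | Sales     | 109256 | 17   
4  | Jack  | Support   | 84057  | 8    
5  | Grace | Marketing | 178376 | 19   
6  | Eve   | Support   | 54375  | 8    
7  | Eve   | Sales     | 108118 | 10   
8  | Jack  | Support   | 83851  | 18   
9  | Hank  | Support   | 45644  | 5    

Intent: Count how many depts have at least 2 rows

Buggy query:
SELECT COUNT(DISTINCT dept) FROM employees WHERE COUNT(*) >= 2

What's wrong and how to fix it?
Bug: WHERE filters individual rows, not groups, so a group-level COUNT is invalid there

Fix: Group first with HAVING COUNT(*) >= 2, then COUNT the resulting groups

Corrected query:
SELECT COUNT(*) FROM (SELECT dept FROM employees GROUP BY dept HAVING COUNT(*) >= 2)

Result:
COUNT(*)
--------
3       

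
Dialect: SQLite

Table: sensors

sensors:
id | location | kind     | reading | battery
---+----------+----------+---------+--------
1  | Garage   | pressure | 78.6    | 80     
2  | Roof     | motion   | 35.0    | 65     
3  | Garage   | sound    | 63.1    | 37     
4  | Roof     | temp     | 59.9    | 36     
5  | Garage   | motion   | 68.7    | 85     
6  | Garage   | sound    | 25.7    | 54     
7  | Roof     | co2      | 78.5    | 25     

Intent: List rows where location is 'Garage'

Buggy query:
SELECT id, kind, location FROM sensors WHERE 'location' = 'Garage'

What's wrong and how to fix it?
Bug: Single quotes denote string literals in SQL; the column name is being compared as a constant string

Fix: Remove the quotes around the column name (or use double quotes for an identifier)

Corrected query:
SELECT id, kind, location FROM sensors WHERE location = 'Garage'

Result:
id | kind     | location
---+----------+---------
1  | pressure | Garage  
3  | sound    | Garage  
5  | motion   | Garage  
6  | sound    | Garage  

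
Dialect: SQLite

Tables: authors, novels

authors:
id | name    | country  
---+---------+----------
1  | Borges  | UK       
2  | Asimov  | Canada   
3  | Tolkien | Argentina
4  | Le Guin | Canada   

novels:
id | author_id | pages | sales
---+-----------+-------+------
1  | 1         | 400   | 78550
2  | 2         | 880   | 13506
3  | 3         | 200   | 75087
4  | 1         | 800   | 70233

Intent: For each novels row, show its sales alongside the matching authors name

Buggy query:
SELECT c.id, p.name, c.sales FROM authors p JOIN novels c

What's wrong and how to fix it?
Bug: JOIN with no ON clause produces a cartesian product; every novels row pairs with every authors row

Fix: Add ON c.author_id = p.id to the JOIN

Corrected query:
SELECT c.id, p.name, c.sales FROM authors p JOIN novels c ON c.author_id = p.id

Result:
id | name    | sales
---+---------+------
1  | Borges  | 78550
2  | Asimov  | 13506
3  | Tolkien | 75087
4  | Borges  | 70233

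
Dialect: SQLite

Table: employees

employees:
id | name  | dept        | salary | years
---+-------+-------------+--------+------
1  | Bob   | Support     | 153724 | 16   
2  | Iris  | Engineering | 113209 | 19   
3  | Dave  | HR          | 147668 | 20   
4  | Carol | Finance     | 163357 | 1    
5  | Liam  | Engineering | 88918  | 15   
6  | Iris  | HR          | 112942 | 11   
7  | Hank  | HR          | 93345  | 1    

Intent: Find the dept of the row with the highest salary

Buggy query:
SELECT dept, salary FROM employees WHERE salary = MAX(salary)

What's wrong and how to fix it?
Bug: MAX(salary) is an aggregate and cannot be used directly in WHERE

Fix: Use a subquery: WHERE salary = (SELECT MAX(salary) FROM employees)

Corrected query:
SELECT dept, salary FROM employees WHERE salary = (SELECT MAX(salary) FROM employees)

Result:
dept    | salary
--------+-------
Finance | 163357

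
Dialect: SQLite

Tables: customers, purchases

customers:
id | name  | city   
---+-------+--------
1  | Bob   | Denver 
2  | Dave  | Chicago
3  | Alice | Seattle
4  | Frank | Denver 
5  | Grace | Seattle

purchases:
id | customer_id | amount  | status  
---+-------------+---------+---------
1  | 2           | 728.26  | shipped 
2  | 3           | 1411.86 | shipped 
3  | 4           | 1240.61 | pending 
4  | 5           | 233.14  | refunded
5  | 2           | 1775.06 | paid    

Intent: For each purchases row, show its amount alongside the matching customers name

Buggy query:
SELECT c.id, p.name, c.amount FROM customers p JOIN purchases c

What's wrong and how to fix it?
Bug: JOIN with no ON clause produces a cartesian product; every purchases row pairs with every customers row

Fix: Specify the join condition linking the foreign key to the parent id

Corrected query:
SELECT c.id, p.name, c.amount FROM customers p JOIN purchases c ON c.customer_id = p.id

Result:
id | name  | amount 
---+-------+--------
1  | Dave  | 728.26 
2  | Alice | 1411.86
3  | Frank | 1240.61
4  | Grace | 233.14 
5  | Dave  | 1775.06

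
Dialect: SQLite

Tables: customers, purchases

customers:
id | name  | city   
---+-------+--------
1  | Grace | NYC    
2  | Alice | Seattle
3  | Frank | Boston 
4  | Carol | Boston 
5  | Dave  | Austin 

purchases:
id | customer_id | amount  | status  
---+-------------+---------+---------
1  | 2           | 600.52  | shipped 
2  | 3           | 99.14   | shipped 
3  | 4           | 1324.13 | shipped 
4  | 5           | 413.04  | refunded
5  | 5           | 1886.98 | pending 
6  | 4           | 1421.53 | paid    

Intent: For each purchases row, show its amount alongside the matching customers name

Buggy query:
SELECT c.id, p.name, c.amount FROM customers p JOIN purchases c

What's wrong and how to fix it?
Bug: JOIN with no ON clause produces a cartesian product; every purchases row pairs with every customers row

Fix: Add ON c.customer_id = p.id to the JOIN

Corrected query:
SELECT c.id, p.name, c.amount FROM customers p JOIN purchases c ON c.customer_id = p.id

Result:
id | name  | amount 
---+-------+--------
1  | Alice | 600.52 
2  | Frank | 99.14  
3  | Carol | 1324.13
4  | Dave  | 413.04 
5  | Dave  | 1886.98
6  | Carol | 1421.53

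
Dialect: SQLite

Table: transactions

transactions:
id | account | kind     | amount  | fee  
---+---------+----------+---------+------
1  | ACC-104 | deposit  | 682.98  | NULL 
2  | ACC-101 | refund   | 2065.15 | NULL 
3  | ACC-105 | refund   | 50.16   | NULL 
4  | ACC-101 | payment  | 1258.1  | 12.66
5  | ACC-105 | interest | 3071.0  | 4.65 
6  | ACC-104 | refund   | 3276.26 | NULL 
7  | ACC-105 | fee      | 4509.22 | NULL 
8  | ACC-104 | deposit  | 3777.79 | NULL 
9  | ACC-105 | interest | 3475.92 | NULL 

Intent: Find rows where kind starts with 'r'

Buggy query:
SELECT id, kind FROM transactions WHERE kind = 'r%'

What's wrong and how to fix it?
Bug: Wildcards only work with LIKE; '=' treats '%' as a literal character

Fix: Replace '=' with LIKE so 'r%' is treated as a pattern

Corrected query:
SELECT id, kind FROM transactions WHERE kind LIKE 'r%'

Result:
id | kind  
---+-------
2  | refund
3  | refund
6  | refund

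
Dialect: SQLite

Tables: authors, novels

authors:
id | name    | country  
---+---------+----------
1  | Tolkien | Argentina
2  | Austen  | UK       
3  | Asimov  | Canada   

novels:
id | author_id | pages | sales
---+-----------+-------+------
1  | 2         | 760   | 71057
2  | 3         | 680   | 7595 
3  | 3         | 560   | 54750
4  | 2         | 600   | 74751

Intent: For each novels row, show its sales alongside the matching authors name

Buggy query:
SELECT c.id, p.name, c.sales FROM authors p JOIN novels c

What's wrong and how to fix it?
Bug: JOIN with no ON clause produces a cartesian product; every novels row pairs with every authors row

Fix: Add ON c.author_id = p.id to the JOIN

Corrected query:
SELECT c.id, p.name, c.sales FROM authors p JOIN novels c ON c.author_id = p.id

Result:
id | name   | sales
---+--------+------
1  | Austen | 71057
2  | Asimov | 7595 
3  | Asimov | 54750
4  | Austen | 74751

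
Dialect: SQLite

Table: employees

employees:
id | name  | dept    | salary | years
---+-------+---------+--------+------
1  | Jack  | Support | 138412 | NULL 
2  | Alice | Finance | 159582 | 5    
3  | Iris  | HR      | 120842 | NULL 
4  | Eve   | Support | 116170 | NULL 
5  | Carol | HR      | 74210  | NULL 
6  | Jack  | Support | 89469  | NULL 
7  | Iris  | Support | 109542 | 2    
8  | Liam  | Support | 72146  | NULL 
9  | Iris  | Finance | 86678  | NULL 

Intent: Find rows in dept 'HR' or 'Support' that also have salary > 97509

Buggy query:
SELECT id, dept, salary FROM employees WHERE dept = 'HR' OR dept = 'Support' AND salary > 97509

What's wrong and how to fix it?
Bug: Without parentheses, AND is evaluated before OR, so the salary filter only applies to the 'Support' branch

Fix: Add parentheses around the OR so the AND applies to both alternatives

Corrected query:
SELECT id, dept, salary FROM employees WHERE (dept = 'HR' OR dept = 'Support') AND salary > 97509

Result:
id | dept    | salary
---+---------+-------
1  | Support | 138412
3  | HR      | 120842
4  | Support | 116170
7  | Support | 109542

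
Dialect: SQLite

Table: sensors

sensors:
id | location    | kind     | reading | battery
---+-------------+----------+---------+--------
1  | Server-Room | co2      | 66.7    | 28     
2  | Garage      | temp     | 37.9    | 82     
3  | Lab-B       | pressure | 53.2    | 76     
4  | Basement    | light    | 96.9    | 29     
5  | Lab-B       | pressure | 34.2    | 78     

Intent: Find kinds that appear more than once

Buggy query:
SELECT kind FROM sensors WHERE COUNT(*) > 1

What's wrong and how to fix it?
Bug: WHERE can't reference COUNT(*); aggregates are computed after WHERE

Fix: GROUP BY kind, then filter groups with HAVING COUNT(*) > 1

Corrected query:
SELECT kind FROM sensors GROUP BY kind HAVING COUNT(*) > 1

Result:
kind    
--------
pressure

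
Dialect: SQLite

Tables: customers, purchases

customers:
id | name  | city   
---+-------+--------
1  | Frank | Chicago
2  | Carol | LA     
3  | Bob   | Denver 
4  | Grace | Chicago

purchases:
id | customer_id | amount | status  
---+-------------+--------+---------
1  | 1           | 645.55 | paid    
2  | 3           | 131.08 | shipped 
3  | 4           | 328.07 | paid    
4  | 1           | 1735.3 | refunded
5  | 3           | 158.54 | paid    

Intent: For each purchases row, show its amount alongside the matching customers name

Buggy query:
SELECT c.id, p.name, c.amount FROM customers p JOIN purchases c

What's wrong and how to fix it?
Bug: JOIN with no ON clause produces a cartesian product; every purchases row pairs with every customers row

Fix: Add ON c.customer_id = p.id to the JOIN

Corrected query:
SELECT c.id, p.name, c.amount FROM customers p JOIN purchases c ON c.customer_id = p.id

Result:
id | name  | amount
---+-------+-------
1  | Frank | 645.55
2  | Bob   | 131.08
3  | Grace | 328.07
4  | Frank | 1735.3
5  | Bob   | 158.54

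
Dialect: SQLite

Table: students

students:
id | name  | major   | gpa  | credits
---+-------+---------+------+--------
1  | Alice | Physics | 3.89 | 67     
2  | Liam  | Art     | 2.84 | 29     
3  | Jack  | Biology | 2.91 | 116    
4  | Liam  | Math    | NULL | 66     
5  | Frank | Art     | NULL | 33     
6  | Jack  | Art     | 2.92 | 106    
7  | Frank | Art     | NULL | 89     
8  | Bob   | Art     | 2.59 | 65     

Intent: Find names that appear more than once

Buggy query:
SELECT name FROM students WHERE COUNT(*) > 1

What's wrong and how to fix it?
Bug: WHERE can't reference COUNT(*); aggregates are computed after WHERE

Fix: Group first, then use HAVING for the count condition

Corrected query:
SELECT name FROM students GROUP BY name HAVING COUNT(*) > 1

Result:
name 
-----
Frank
Jack 
Liam 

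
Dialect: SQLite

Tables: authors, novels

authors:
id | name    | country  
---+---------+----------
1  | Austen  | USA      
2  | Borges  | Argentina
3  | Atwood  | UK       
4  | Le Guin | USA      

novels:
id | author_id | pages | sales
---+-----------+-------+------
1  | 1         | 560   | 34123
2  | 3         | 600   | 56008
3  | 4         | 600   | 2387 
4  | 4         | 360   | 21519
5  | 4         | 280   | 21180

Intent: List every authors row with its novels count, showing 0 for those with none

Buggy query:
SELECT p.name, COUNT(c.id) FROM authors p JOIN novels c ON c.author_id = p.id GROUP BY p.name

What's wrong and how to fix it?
Bug: An inner join excludes parents with zero children

Fix: Switch to LEFT JOIN to retain unmatched parent rows

Corrected query:
SELECT p.name, COUNT(c.id) FROM authors p LEFT JOIN novels c ON c.author_id = p.id GROUP BY p.name

Result:
name    | COUNT(c.id)
--------+------------
Atwood  | 1          
Austen  | 1          
Borges  | 0          
Le Guin | 3          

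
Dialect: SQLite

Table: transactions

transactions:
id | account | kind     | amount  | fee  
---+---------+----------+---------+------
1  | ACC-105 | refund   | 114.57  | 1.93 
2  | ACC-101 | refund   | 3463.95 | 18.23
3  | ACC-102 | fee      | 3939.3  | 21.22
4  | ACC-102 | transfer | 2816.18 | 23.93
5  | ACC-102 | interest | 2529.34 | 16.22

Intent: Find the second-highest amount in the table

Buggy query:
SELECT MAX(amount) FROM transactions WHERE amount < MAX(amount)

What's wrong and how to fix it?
Bug: The inner MAX is an aggregate inside WHERE, which is not allowed

Fix: Compute the overall MAX in a subquery, then take MAX of rows below it

Corrected query:
SELECT MAX(amount) FROM transactions WHERE amount < (SELECT MAX(amount) FROM transactions)

Result:
MAX(amount)
-----------
3463.95    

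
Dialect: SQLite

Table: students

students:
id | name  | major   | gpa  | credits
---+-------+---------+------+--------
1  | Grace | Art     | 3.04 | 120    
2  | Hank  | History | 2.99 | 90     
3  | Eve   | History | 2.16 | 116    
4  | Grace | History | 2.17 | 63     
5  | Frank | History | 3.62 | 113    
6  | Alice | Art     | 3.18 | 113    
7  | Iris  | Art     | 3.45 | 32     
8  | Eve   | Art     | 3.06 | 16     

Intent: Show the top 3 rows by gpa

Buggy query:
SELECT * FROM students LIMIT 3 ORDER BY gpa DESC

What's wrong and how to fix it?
Bug: LIMIT must come after ORDER BY

Fix: Sort with ORDER BY, then apply LIMIT

Corrected query:
SELECT * FROM students ORDER BY gpa DESC LIMIT 3

Result:
id | name  | major   | gpa  | credits
---+-------+---------+------+--------
5  | Frank | History | 3.62 | 113    
7  | Iris  | Art     | 3.45 | 32     
6  | Alice | Art     | 3.18 | 113    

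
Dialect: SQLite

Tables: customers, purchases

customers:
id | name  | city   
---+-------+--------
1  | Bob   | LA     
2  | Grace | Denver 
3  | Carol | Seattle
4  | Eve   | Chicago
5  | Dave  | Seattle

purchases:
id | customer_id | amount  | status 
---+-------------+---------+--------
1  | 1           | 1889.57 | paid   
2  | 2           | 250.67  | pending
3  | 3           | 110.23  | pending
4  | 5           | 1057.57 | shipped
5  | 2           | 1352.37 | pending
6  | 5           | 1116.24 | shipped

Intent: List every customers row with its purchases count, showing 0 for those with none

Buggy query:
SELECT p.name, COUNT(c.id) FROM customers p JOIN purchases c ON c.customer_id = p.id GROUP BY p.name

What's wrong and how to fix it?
Bug: An inner join excludes parents with zero children

Fix: Use LEFT JOIN so parents without children still appear (COUNT(c.id) gives 0)

Corrected query:
SELECT p.name, COUNT(c.id) FROM customers p LEFT JOIN purchases c ON c.customer_id = p.id GROUP BY p.name

Result:
name  | COUNT(c.id)
------+------------
Bob   | 1          
Carol | 1          
Dave  | 2          
Eve   | 0          
Grace | 2          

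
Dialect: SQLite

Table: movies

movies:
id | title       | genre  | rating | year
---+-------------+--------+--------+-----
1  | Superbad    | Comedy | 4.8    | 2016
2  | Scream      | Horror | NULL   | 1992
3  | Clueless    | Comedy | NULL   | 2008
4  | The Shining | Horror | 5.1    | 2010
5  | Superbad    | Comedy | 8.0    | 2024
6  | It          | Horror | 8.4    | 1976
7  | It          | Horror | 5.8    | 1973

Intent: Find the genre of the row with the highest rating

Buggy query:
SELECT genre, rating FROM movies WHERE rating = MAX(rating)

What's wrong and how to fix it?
Bug: WHERE is evaluated per row; an aggregate over the whole table isn't defined there

Fix: Wrap MAX in a scalar subquery so WHERE compares against a single value

Corrected query:
SELECT genre, rating FROM movies WHERE rating = (SELECT MAX(rating) FROM movies)

Result:
genre  | rating
-------+-------
Horror | 8.4   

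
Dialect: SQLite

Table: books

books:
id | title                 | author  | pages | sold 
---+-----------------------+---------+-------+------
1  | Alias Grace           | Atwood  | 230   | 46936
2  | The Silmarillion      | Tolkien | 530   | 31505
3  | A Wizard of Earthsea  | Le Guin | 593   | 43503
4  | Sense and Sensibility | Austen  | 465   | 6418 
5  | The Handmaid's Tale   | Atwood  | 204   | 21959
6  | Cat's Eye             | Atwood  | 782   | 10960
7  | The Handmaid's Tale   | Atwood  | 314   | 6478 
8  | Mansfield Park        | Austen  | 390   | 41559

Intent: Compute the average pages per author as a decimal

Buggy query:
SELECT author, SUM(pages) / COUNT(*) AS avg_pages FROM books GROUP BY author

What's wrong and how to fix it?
Bug: Both operands are integers, so '/' performs integer division and truncates

Fix: Multiply by 1.0 (or CAST to REAL) to force floating-point division

Corrected query:
SELECT author, SUM(pages) * 1.0 / COUNT(*) AS avg_pages FROM books GROUP BY author

Result:
author  | avg_pages
--------+----------
Atwood  | 382.5    
Austen  | 427.5    
Le Guin | 593      
Tolkien | 530      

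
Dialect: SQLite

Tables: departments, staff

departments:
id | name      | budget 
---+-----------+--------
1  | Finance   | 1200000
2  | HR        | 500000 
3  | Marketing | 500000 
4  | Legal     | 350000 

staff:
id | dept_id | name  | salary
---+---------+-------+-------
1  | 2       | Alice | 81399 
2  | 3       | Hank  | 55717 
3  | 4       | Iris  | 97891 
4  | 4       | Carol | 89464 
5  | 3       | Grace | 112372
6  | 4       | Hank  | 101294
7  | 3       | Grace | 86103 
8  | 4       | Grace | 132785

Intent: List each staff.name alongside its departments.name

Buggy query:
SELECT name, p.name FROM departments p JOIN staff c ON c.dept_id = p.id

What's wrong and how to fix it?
Bug: Both tables have a 'name' column; the unqualified reference is ambiguous

Fix: Qualify the column with its table alias (c.name)

Corrected query:
SELECT c.name, p.name FROM departments p JOIN staff c ON c.dept_id = p.id

Result:
name  | name     
------+----------
Alice | HR       
Hank  | Marketing
Iris  | Legal    
Carol | Legal    
Grace | Marketing
Hank  | Legal    
Grace | Marketing
Grace | Legal    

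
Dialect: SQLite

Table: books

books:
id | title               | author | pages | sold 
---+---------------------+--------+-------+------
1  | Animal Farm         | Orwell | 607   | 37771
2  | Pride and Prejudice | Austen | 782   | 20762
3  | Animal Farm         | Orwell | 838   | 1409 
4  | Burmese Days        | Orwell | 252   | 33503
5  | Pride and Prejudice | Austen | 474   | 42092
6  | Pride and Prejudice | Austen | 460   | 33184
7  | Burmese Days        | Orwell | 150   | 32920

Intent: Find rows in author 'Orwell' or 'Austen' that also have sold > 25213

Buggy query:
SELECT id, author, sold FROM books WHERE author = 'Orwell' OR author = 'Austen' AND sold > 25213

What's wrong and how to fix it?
Bug: Without parentheses, AND is evaluated before OR, so the sold filter only applies to the 'Austen' branch

Fix: Add parentheses around the OR so the AND applies to both alternatives

Corrected query:
SELECT id, author, sold FROM books WHERE (author = 'Orwell' OR author = 'Austen') AND sold > 25213

Result:
id | author | sold 
---+--------+------
1  | Orwell | 37771
4  | Orwell | 33503
5  | Austen | 42092
6  | Austen | 33184
7  | Orwell | 32920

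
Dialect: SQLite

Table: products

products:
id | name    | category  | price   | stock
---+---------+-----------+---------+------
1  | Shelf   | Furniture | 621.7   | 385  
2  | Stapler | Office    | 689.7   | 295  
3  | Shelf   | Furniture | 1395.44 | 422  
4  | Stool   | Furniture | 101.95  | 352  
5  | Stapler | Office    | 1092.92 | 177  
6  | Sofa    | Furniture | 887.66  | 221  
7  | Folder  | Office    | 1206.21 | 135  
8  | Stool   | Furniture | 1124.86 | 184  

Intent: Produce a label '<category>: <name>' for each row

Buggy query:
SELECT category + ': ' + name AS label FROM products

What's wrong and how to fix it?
Bug: '+' is numeric addition; on text columns SQLite converts them to 0 instead of concatenating

Fix: Replace + with || to concatenate text

Corrected query:
SELECT category || ': ' || name AS label FROM products

Result:
label           
----------------
Furniture: Shelf
Office: Stapler 
Furniture: Shelf
Furniture: Stool
Office: Stapler 
Furniture: Sofa 
Office: Folder  
Furniture: Stool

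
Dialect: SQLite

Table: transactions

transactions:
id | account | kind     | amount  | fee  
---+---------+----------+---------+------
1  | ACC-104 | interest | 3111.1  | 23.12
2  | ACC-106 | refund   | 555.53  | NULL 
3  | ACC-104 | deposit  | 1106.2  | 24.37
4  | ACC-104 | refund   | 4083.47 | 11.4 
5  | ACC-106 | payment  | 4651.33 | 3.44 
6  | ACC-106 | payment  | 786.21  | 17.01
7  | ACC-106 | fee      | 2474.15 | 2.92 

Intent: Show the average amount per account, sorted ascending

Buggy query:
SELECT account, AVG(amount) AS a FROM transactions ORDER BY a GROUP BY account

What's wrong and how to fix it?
Bug: ORDER BY appears before GROUP BY; SQL clause order requires GROUP BY first

Fix: Reorder: SELECT … FROM … GROUP BY … ORDER BY …

Corrected query:
SELECT account, AVG(amount) AS a FROM transactions GROUP BY account ORDER BY a

Result:
account | a          
--------+------------
ACC-106 | 2116.805   
ACC-104 | 2766.923333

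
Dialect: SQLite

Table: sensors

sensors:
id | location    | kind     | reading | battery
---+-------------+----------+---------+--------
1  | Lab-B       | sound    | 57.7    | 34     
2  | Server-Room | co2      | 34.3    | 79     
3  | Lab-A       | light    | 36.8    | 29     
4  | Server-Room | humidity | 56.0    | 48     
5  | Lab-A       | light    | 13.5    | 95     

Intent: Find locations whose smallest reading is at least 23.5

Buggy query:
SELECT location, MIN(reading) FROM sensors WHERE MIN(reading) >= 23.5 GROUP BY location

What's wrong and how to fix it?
Bug: Aggregates like MIN are computed per group after WHERE runs

Fix: Replace WHERE with HAVING after the GROUP BY

Corrected query:
SELECT location, MIN(reading) FROM sensors GROUP BY location HAVING MIN(reading) >= 23.5

Result:
location    | MIN(reading)
------------+-------------
Lab-B       | 57.7        
Server-Room | 34.3        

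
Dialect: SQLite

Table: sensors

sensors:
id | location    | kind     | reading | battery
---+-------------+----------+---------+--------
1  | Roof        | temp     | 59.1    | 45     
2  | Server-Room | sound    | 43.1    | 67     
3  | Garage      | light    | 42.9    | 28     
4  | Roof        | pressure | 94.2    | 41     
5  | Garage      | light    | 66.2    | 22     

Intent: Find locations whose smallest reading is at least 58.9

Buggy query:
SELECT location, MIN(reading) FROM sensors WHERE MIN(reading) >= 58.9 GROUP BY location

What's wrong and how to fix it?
Bug: Aggregates like MIN are computed per group after WHERE runs

Fix: Replace WHERE with HAVING after the GROUP BY

Corrected query:
SELECT location, MIN(reading) FROM sensors GROUP BY location HAVING MIN(reading) >= 58.9

Result:
location | MIN(reading)
---------+-------------
Roof     | 59.1        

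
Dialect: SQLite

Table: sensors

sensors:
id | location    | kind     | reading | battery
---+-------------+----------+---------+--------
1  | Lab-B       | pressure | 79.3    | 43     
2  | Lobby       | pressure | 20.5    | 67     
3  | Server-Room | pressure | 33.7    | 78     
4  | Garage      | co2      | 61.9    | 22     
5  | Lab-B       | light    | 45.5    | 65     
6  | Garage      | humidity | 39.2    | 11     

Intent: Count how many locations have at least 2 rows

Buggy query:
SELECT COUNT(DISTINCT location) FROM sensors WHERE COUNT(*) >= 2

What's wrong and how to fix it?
Bug: WHERE filters individual rows, not groups, so a group-level COUNT is invalid there

Fix: Group first with HAVING COUNT(*) >= 2, then COUNT the resulting groups

Corrected query:
SELECT COUNT(*) FROM (SELECT location FROM sensors GROUP BY location HAVING COUNT(*) >= 2)

Result:
COUNT(*)
--------
2       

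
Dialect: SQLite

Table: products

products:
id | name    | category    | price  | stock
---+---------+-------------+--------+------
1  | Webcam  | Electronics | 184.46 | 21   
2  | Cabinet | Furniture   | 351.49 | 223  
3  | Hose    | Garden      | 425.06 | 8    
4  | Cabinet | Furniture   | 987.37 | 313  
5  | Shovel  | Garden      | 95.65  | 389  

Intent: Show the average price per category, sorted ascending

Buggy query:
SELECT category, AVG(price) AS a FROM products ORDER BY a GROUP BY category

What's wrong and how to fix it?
Bug: ORDER BY appears before GROUP BY; SQL clause order requires GROUP BY first

Fix: Move ORDER BY to the end, after GROUP BY

Corrected query:
SELECT category, AVG(price) AS a FROM products GROUP BY category ORDER BY a

Result:
category    | a      
------------+--------
Electronics | 184.46 
Garden      | 260.355
Furniture   | 669.43 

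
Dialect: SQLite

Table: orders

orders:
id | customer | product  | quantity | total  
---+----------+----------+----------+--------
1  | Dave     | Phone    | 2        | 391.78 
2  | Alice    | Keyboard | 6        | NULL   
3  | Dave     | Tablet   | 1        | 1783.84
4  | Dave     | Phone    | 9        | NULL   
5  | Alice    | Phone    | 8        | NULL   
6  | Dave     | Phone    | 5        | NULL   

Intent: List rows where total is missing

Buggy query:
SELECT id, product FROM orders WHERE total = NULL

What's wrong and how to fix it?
Bug: Comparing to NULL with '=' never matches; NULL = NULL is unknown, not true

Fix: Use IS NULL to test for NULL

Corrected query:
SELECT id, product FROM orders WHERE total IS NULL

Result:
id | product 
---+---------
2  | Keyboard
4  | Phone   
5  | Phone   
6  | Phone   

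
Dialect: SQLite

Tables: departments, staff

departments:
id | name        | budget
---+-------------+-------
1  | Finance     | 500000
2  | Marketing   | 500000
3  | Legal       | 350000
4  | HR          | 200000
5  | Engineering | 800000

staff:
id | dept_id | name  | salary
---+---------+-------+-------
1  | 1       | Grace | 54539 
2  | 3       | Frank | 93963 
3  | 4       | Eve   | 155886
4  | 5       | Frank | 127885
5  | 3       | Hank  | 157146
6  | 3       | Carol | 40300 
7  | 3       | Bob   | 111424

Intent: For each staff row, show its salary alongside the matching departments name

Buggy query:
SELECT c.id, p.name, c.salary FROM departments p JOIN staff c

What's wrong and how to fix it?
Bug: Missing join condition: each staff row is matched to all departments rows instead of just its own

Fix: Add ON c.dept_id = p.id to the JOIN

Corrected query:
SELECT c.id, p.name, c.salary FROM departments p JOIN staff c ON c.dept_id = p.id

Result:
id | name        | salary
---+-------------+-------
1  | Finance     | 54539 
2  | Legal       | 93963 
3  | HR          | 155886
4  | Engineering | 127885
5  | Legal       | 157146
6  | Legal       | 40300 
7  | Legal       | 111424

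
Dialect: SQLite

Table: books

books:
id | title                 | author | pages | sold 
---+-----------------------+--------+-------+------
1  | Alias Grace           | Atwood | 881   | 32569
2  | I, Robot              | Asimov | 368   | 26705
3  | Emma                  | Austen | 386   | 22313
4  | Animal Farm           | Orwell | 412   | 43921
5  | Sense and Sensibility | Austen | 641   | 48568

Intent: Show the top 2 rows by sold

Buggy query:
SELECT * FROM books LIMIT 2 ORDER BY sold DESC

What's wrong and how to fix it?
Bug: LIMIT must come after ORDER BY

Fix: Swap the clauses: ORDER BY first, then LIMIT

Corrected query:
SELECT * FROM books ORDER BY sold DESC LIMIT 2

Result:
id | title                 | author | pages | sold 
---+-----------------------+--------+-------+------
5  | Sense and Sensibility | Austen | 641   | 48568
4  | Animal Farm           | Orwell | 412   | 43921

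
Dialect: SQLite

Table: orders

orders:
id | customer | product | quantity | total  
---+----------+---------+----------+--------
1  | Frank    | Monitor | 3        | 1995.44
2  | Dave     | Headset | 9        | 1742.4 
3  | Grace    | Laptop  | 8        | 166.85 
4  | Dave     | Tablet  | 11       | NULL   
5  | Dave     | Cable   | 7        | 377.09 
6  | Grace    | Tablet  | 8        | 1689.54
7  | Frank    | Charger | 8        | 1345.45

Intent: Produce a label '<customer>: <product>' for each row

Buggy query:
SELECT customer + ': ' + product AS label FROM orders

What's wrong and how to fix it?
Bug: SQLite uses || for string concatenation; + coerces text to numbers (yielding 0)

Fix: Replace + with || to concatenate text

Corrected query:
SELECT customer || ': ' || product AS label FROM orders

Result:
label         
--------------
Frank: Monitor
Dave: Headset 
Grace: Laptop 
Dave: Tablet  
Dave: Cable   
Grace: Tablet 
Frank: Charger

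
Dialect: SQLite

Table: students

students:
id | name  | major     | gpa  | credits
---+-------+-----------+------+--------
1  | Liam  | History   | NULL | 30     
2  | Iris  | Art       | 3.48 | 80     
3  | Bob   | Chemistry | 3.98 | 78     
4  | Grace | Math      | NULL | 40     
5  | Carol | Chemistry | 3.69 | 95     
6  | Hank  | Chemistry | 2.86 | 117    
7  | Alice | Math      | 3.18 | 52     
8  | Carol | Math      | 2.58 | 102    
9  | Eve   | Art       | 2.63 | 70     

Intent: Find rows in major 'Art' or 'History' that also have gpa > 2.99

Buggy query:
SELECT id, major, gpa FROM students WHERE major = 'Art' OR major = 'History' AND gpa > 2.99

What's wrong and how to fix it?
Bug: AND binds tighter than OR, so this parses as major = 'Art' OR (major = 'History' AND gpa > 2.99)

Fix: Add parentheses around the OR so the AND applies to both alternatives

Corrected query:
SELECT id, major, gpa FROM students WHERE (major = 'Art' OR major = 'History') AND gpa > 2.99

Result:
id | major | gpa 
---+-------+-----
2  | Art   | 3.48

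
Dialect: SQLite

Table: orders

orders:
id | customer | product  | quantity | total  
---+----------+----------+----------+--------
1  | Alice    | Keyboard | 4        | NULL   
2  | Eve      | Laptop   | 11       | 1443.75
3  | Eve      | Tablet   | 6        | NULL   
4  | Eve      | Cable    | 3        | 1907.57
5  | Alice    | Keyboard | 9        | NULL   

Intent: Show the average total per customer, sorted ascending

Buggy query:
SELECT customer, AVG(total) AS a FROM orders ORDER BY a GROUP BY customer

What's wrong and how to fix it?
Bug: ORDER BY appears before GROUP BY; SQL clause order requires GROUP BY first

Fix: Move ORDER BY to the end, after GROUP BY

Corrected query:
SELECT customer, AVG(total) AS a FROM orders GROUP BY customer ORDER BY a

Result:
customer | a      
---------+--------
Alice    | NULL   
Eve      | 1675.66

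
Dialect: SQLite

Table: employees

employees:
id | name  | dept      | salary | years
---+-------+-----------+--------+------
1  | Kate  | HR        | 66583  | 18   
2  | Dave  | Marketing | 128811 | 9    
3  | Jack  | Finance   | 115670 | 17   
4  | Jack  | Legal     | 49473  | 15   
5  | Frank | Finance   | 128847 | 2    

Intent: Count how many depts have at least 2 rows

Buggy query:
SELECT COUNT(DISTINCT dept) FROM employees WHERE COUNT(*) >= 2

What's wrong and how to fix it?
Bug: WHERE filters individual rows, not groups, so a group-level COUNT is invalid there

Fix: Use a subquery that GROUPs and filters with HAVING, then count its rows

Corrected query:
SELECT COUNT(*) FROM (SELECT dept FROM employees GROUP BY dept HAVING COUNT(*) >= 2)

Result:
COUNT(*)
--------
1       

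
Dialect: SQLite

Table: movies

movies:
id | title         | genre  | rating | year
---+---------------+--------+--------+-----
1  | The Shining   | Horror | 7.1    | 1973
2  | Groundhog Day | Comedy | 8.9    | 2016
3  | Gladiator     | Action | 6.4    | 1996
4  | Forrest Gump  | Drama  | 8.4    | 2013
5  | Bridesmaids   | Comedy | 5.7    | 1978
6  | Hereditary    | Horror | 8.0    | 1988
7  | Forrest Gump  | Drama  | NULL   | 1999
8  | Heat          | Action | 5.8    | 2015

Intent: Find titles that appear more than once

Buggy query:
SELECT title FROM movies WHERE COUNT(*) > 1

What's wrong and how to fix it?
Bug: WHERE can't reference COUNT(*); aggregates are computed after WHERE

Fix: Group first, then use HAVING for the count condition

Corrected query:
SELECT title FROM movies GROUP BY title HAVING COUNT(*) > 1

Result:
title       
------------
Forrest Gump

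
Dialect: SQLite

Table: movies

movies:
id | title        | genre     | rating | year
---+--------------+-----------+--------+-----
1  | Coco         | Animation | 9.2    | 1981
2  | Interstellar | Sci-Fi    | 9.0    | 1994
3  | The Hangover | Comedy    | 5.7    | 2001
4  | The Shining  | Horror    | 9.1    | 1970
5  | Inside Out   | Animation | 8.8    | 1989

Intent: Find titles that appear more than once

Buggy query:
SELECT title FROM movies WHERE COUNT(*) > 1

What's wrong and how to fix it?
Bug: WHERE can't reference COUNT(*); aggregates are computed after WHERE

Fix: GROUP BY title, then filter groups with HAVING COUNT(*) > 1

Corrected query:
SELECT title FROM movies GROUP BY title HAVING COUNT(*) > 1

Result:
(no rows)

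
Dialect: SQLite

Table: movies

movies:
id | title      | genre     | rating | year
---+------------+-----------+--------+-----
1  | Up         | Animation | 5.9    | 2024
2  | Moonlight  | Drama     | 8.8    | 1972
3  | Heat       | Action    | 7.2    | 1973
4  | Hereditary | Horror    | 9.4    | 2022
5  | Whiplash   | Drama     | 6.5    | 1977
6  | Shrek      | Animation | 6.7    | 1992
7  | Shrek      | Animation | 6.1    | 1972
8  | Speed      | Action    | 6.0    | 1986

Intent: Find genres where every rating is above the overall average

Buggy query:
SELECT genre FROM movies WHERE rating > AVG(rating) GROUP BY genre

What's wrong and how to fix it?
Bug: WHERE evaluates per row before aggregation, so AVG() is unavailable

Fix: Compute the overall average in a scalar subquery and compare each group's MIN against it in HAVING

Corrected query:
SELECT genre FROM movies GROUP BY genre HAVING MIN(rating) > (SELECT AVG(rating) FROM movies)

Result:
genre 
------
Horror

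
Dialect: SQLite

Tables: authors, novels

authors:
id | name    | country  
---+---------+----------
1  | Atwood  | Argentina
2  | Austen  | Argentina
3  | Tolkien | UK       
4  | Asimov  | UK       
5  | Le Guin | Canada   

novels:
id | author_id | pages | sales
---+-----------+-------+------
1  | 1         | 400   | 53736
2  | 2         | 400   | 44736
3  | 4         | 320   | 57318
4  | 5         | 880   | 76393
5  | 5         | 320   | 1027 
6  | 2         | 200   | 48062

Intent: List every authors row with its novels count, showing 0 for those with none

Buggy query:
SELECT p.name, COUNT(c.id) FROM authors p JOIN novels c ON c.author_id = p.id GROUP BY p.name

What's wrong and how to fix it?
Bug: An inner join excludes parents with zero children

Fix: Switch to LEFT JOIN to retain unmatched parent rows

Corrected query:
SELECT p.name, COUNT(c.id) FROM authors p LEFT JOIN novels c ON c.author_id = p.id GROUP BY p.name

Result:
name    | COUNT(c.id)
--------+------------
Asimov  | 1          
Atwood  | 1          
Austen  | 2          
Le Guin | 2          
Tolkien | 0          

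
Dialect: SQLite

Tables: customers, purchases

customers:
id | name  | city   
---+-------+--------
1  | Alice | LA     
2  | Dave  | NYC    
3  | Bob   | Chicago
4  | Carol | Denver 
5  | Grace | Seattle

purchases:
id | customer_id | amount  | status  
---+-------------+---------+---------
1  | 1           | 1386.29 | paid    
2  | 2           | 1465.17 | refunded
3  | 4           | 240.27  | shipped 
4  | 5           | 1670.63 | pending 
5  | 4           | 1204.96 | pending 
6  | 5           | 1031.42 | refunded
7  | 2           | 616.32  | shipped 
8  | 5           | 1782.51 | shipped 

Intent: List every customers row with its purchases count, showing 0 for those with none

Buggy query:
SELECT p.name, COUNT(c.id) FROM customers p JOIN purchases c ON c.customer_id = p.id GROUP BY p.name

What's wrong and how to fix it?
Bug: INNER JOIN drops customers rows that have no matching purchases rows

Fix: Use LEFT JOIN so parents without children still appear (COUNT(c.id) gives 0)

Corrected query:
SELECT p.name, COUNT(c.id) FROM customers p LEFT JOIN purchases c ON c.customer_id = p.id GROUP BY p.name

Result:
name  | COUNT(c.id)
------+------------
Alice | 1          
Bob   | 0          
Carol | 2          
Dave  | 2          
Grace | 3          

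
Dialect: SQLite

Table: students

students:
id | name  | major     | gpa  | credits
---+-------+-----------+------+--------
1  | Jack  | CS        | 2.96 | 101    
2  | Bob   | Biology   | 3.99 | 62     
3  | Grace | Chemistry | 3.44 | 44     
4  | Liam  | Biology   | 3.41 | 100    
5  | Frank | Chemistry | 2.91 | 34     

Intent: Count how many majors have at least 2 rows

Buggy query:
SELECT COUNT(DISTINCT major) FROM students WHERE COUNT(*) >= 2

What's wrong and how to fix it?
Bug: COUNT(*) cannot appear in WHERE; the per-group count doesn't exist yet

Fix: Group first with HAVING COUNT(*) >= 2, then COUNT the resulting groups

Corrected query:
SELECT COUNT(*) FROM (SELECT major FROM students GROUP BY major HAVING COUNT(*) >= 2)

Result:
COUNT(*)
--------
2       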